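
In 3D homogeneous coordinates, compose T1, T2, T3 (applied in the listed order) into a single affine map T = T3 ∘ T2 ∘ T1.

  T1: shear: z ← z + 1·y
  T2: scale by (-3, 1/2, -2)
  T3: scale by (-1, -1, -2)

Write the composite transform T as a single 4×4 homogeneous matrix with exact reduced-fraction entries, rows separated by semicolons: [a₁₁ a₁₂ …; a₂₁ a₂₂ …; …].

T = [3 0 0 0; 0 -1/2 0 0; 0 4 4 0; 0 0 0 1]

T1 = [1 0 0 0; 0 1 0 0; 0 1 1 0; 0 0 0 1]
T2·T1 = [-3 0 0 0; 0 1/2 0 0; 0 -2 -2 0; 0 0 0 1]
T3·…·T1 = [3 0 0 0; 0 -1/2 0 0; 0 4 4 0; 0 0 0 1]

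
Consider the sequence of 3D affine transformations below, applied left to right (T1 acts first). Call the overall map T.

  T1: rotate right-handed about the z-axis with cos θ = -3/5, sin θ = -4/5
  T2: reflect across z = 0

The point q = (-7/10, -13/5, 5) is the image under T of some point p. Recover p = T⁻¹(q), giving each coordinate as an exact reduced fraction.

p = (5/2, 1, -5)

T1 = [-3/5 4/5 0 0; -4/5 -3/5 0 0; 0 0 1 0; 0 0 0 1]
T2·T1 = [-3/5 4/5 0 0; -4/5 -3/5 0 0; 0 0 -1 0; 0 0 0 1]
det M = -1; M⁻¹ = [-3/5 -4/5 0 0; 4/5 -3/5 0 0; 0 0 -1 0; 0 0 0 1]
M⁻¹ · (-7/10, -13/5, 5)ᵀ = (5/2, 1, -5)ᵀ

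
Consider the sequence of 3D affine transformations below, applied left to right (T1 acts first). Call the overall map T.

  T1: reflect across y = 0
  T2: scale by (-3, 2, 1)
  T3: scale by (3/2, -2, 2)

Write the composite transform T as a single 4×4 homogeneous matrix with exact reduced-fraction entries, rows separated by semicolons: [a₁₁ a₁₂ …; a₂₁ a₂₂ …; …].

T1 = [1 0 0 0; 0 -1 0 0; 0 0 1 0; 0 0 0 1]
T2·T1 = [-3 0 0 0; 0 -2 0 0; 0 0 1 0; 0 0 0 1]
T3·…·T1 = [-9/2 0 0 0; 0 4 0 0; 0 0 2 0; 0 0 0 1]

T = [-9/2 0 0 0; 0 4 0 0; 0 0 2 0; 0 0 0 1]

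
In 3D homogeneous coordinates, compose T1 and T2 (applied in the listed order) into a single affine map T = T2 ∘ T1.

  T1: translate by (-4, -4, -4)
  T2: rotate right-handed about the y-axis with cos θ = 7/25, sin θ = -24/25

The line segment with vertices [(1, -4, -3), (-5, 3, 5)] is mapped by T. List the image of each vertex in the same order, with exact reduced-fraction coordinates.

T1 translate by (-4, -4, -4): (1, -4, -3) → (-3, -8, -7); (-5, 3, 5) → (-9, -1, 1)
T2 rotate right-handed about the y-axis with cos θ = 7/25, sin θ = -24/25: (-3, -8, -7) → (147/25, -8, -121/25); (-9, -1, 1) → (-87/25, -1, -209/25)

image vertices: (147/25, -8, -121/25), (-87/25, -1, -209/25)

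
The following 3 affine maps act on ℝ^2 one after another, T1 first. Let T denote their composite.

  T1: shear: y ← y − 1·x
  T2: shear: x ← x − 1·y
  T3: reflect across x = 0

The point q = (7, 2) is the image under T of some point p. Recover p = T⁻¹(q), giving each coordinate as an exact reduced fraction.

T1 = [1 0 0; -1 1 0; 0 0 1]
T2·T1 = [2 -1 0; -1 1 0; 0 0 1]
T3·…·T1 = [-2 1 0; -1 1 0; 0 0 1]
det M = -1; M⁻¹ = [-1 1 0; -1 2 0; 0 0 1]
M⁻¹ · (7, 2)ᵀ = (-5, -3)ᵀ

p = (-5, -3)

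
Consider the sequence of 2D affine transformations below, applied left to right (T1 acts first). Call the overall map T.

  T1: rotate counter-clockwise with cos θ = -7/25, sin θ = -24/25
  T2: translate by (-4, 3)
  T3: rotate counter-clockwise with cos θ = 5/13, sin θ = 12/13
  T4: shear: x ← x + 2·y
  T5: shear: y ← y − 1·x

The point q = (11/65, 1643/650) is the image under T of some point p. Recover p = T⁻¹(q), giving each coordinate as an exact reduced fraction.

p = (-4, 7/2)

T1 = [-7/25 24/25 0; -24/25 -7/25 0; 0 0 1]
T2·T1 = [-7/25 24/25 -4; -24/25 -7/25 3; 0 0 1]
T3·…·T1 = [253/325 204/325 -56/13; -204/325 253/325 -33/13; 0 0 1]
T4·…·T1 = [-31/65 142/65 -122/13; -204/325 253/325 -33/13; 0 0 1]
T5·…·T1 = [-31/65 142/65 -122/13; -49/325 -457/325 89/13; 0 0 1]
det M = 1; M⁻¹ = [-457/325 -142/65 44/25; 49/325 -31/65 117/25; 0 0 1]
M⁻¹ · (11/65, 1643/650)ᵀ = (-4, 7/2)ᵀ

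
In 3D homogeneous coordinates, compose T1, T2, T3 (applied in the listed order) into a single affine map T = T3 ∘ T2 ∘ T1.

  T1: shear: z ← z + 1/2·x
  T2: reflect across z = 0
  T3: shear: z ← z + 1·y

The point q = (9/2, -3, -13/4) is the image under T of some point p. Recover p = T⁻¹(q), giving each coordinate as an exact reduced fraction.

p = (9/2, -3, -2)

T1 = [1 0 0 0; 0 1 0 0; 1/2 0 1 0; 0 0 0 1]
T2·T1 = [1 0 0 0; 0 1 0 0; -1/2 0 -1 0; 0 0 0 1]
T3·…·T1 = [1 0 0 0; 0 1 0 0; -1/2 1 -1 0; 0 0 0 1]
det M = -1; M⁻¹ = [1 0 0 0; 0 1 0 0; -1/2 1 -1 0; 0 0 0 1]
M⁻¹ · (9/2, -3, -13/4)ᵀ = (9/2, -3, -2)ᵀ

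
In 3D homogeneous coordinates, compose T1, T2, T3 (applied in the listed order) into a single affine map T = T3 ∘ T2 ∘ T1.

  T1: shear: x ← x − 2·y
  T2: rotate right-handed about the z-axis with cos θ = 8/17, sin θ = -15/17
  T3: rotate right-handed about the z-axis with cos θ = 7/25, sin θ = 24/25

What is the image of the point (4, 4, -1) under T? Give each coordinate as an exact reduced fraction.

T(p) = (-2012/425, 1316/425, -1)

T1 shear: x ← x − 2·y: (4, 4, -1) → (-4, 4, -1)
T2 rotate right-handed about the z-axis with cos θ = 8/17, sin θ = -15/17: (-4, 4, -1) → (28/17, 92/17, -1)
T3 rotate right-handed about the z-axis with cos θ = 7/25, sin θ = 24/25: (28/17, 92/17, -1) → (-2012/425, 1316/425, -1)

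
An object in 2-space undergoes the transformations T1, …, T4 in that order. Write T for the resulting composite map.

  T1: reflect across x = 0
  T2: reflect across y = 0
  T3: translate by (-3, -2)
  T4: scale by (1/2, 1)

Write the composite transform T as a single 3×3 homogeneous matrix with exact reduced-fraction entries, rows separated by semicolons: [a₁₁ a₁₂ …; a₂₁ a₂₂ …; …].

T1 = [-1 0 0; 0 1 0; 0 0 1]
T2·T1 = [-1 0 0; 0 -1 0; 0 0 1]
T3·…·T1 = [-1 0 -3; 0 -1 -2; 0 0 1]
T4·…·T1 = [-1/2 0 -3/2; 0 -1 -2; 0 0 1]

T = [-1/2 0 -3/2; 0 -1 -2; 0 0 1]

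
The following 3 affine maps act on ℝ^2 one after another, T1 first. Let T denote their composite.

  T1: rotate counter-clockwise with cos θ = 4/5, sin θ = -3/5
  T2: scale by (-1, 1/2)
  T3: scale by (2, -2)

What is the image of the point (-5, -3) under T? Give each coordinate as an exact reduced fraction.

T1 rotate counter-clockwise with cos θ = 4/5, sin θ = -3/5: (-5, -3) → (-29/5, 3/5)
T2 scale by (-1, 1/2): (-29/5, 3/5) → (29/5, 3/10)
T3 scale by (2, -2): (29/5, 3/10) → (58/5, -3/5)

T(p) = (58/5, -3/5)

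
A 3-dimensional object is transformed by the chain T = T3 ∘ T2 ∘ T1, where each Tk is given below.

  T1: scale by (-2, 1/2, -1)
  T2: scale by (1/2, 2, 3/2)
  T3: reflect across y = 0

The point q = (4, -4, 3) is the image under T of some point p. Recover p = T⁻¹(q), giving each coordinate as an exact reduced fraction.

p = (-4, 4, -2)

T1 = [-2 0 0 0; 0 1/2 0 0; 0 0 -1 0; 0 0 0 1]
T2·T1 = [-1 0 0 0; 0 1 0 0; 0 0 -3/2 0; 0 0 0 1]
T3·…·T1 = [-1 0 0 0; 0 -1 0 0; 0 0 -3/2 0; 0 0 0 1]
det M = -3/2; M⁻¹ = [-1 0 0 0; 0 -1 0 0; 0 0 -2/3 0; 0 0 0 1]
M⁻¹ · (4, -4, 3)ᵀ = (-4, 4, -2)ᵀ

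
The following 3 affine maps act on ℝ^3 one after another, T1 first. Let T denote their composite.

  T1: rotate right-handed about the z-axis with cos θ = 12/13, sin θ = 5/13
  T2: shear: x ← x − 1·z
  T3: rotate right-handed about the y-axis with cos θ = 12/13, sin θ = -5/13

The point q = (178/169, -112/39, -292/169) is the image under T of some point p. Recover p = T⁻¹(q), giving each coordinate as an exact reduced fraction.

p = (-8/3, -2, -2)

T1 = [12/13 -5/13 0 0; 5/13 12/13 0 0; 0 0 1 0; 0 0 0 1]
T2·T1 = [12/13 -5/13 -1 0; 5/13 12/13 0 0; 0 0 1 0; 0 0 0 1]
T3·…·T1 = [144/169 -60/169 -17/13 0; 5/13 12/13 0 0; 60/169 -25/169 7/13 0; 0 0 0 1]
det M = 1; M⁻¹ = [84/169 5/13 204/169 0; -35/169 12/13 -85/169 0; -5/13 0 12/13 0; 0 0 0 1]
M⁻¹ · (178/169, -112/39, -292/169)ᵀ = (-8/3, -2, -2)ᵀ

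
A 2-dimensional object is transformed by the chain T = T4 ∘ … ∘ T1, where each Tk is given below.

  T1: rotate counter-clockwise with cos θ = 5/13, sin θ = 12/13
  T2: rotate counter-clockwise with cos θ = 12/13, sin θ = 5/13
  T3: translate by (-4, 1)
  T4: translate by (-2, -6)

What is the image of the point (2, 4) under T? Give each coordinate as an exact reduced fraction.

T1 rotate counter-clockwise with cos θ = 5/13, sin θ = 12/13: (2, 4) → (-38/13, 44/13)
T2 rotate counter-clockwise with cos θ = 12/13, sin θ = 5/13: (-38/13, 44/13) → (-4, 2)
T3 translate by (-4, 1): (-4, 2) → (-8, 3)
T4 translate by (-2, -6): (-8, 3) → (-10, -3)

T(p) = (-10, -3)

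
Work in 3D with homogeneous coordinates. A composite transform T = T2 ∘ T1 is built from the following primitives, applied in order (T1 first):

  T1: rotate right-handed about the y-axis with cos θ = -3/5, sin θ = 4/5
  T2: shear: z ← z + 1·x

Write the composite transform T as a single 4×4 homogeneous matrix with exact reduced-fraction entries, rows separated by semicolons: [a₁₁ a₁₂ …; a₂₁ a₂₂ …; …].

T1 = [-3/5 0 4/5 0; 0 1 0 0; -4/5 0 -3/5 0; 0 0 0 1]
T2·T1 = [-3/5 0 4/5 0; 0 1 0 0; -7/5 0 1/5 0; 0 0 0 1]

T = [-3/5 0 4/5 0; 0 1 0 0; -7/5 0 1/5 0; 0 0 0 1]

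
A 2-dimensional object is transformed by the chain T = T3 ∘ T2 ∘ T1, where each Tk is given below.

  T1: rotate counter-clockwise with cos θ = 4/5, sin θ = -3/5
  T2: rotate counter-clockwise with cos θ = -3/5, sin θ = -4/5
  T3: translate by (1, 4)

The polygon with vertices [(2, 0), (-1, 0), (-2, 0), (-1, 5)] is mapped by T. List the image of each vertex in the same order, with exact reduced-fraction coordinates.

T1 rotate counter-clockwise with cos θ = 4/5, sin θ = -3/5: (2, 0) → (8/5, -6/5); (-1, 0) → (-4/5, 3/5); (-2, 0) → (-8/5, 6/5); (-1, 5) → (11/5, 23/5)
T2 rotate counter-clockwise with cos θ = -3/5, sin θ = -4/5: (8/5, -6/5) → (-48/25, -14/25); (-4/5, 3/5) → (24/25, 7/25); (-8/5, 6/5) → (48/25, 14/25); (11/5, 23/5) → (59/25, -113/25)
T3 translate by (1, 4): (-48/25, -14/25) → (-23/25, 86/25); (24/25, 7/25) → (49/25, 107/25); (48/25, 14/25) → (73/25, 114/25); (59/25, -113/25) → (84/25, -13/25)

image vertices: (-23/25, 86/25), (49/25, 107/25), (73/25, 114/25), (84/25, -13/25)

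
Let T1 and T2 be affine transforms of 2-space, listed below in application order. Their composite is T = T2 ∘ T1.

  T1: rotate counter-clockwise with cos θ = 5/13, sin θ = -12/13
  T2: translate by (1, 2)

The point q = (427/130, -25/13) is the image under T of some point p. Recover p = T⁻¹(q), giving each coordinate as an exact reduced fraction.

T1 = [5/13 12/13 0; -12/13 5/13 0; 0 0 1]
T2·T1 = [5/13 12/13 1; -12/13 5/13 2; 0 0 1]
det M = 1; M⁻¹ = [5/13 -12/13 19/13; 12/13 5/13 -22/13; 0 0 1]
M⁻¹ · (427/130, -25/13)ᵀ = (9/2, 3/5)ᵀ

p = (9/2, 3/5)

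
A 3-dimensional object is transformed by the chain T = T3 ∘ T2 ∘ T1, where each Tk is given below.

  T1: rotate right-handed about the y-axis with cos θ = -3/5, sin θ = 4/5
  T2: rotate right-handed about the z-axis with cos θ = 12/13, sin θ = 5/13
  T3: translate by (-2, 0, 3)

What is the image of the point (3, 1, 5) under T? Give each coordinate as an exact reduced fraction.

T(p) = (-23/65, 23/13, -12/5)

T1 rotate right-handed about the y-axis with cos θ = -3/5, sin θ = 4/5: (3, 1, 5) → (11/5, 1, -27/5)
T2 rotate right-handed about the z-axis with cos θ = 12/13, sin θ = 5/13: (11/5, 1, -27/5) → (107/65, 23/13, -27/5)
T3 translate by (-2, 0, 3): (107/65, 23/13, -27/5) → (-23/65, 23/13, -12/5)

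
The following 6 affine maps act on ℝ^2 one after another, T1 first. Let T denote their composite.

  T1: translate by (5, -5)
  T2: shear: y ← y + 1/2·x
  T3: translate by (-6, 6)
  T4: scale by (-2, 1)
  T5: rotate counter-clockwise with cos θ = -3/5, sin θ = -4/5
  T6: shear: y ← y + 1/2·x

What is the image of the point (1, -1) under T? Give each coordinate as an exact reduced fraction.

T(p) = (12/5, -3/5)

T1 translate by (5, -5): (1, -1) → (6, -6)
T2 shear: y ← y + 1/2·x: (6, -6) → (6, -3)
T3 translate by (-6, 6): (6, -3) → (0, 3)
T4 scale by (-2, 1): (0, 3) → (0, 3)
T5 rotate counter-clockwise with cos θ = -3/5, sin θ = -4/5: (0, 3) → (12/5, -9/5)
T6 shear: y ← y + 1/2·x: (12/5, -9/5) → (12/5, -3/5)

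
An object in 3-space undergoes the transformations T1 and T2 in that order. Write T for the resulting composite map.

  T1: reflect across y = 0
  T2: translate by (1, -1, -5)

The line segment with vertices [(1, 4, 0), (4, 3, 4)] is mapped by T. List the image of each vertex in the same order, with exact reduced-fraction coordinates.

T1 reflect across y = 0: (1, 4, 0) → (1, -4, 0); (4, 3, 4) → (4, -3, 4)
T2 translate by (1, -1, -5): (1, -4, 0) → (2, -5, -5); (4, -3, 4) → (5, -4, -1)

image vertices: (2, -5, -5), (5, -4, -1)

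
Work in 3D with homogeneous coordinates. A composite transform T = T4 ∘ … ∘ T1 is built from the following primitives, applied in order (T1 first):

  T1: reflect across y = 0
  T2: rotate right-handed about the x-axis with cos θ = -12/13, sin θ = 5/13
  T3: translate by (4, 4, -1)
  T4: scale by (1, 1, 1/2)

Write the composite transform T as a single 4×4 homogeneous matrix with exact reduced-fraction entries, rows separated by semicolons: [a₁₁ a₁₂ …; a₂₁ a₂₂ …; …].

T1 = [1 0 0 0; 0 -1 0 0; 0 0 1 0; 0 0 0 1]
T2·T1 = [1 0 0 0; 0 12/13 -5/13 0; 0 -5/13 -12/13 0; 0 0 0 1]
T3·…·T1 = [1 0 0 4; 0 12/13 -5/13 4; 0 -5/13 -12/13 -1; 0 0 0 1]
T4·…·T1 = [1 0 0 4; 0 12/13 -5/13 4; 0 -5/26 -6/13 -1/2; 0 0 0 1]

T = [1 0 0 4; 0 12/13 -5/13 4; 0 -5/26 -6/13 -1/2; 0 0 0 1]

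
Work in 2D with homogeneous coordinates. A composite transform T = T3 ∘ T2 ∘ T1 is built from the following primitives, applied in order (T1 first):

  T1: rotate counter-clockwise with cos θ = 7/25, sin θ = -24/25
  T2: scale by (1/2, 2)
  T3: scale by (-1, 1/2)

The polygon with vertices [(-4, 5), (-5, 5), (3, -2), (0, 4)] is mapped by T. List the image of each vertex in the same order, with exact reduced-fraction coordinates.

image vertices: (-46/25, 131/25), (-17/10, 31/5), (27/50, -86/25), (-48/25, 28/25)

T1 rotate counter-clockwise with cos θ = 7/25, sin θ = -24/25: (-4, 5) → (92/25, 131/25); (-5, 5) → (17/5, 31/5); (3, -2) → (-27/25, -86/25); (0, 4) → (96/25, 28/25)
T2 scale by (1/2, 2): (92/25, 131/25) → (46/25, 262/25); (17/5, 31/5) → (17/10, 62/5); (-27/25, -86/25) → (-27/50, -172/25); (96/25, 28/25) → (48/25, 56/25)
T3 scale by (-1, 1/2): (46/25, 262/25) → (-46/25, 131/25); (17/10, 62/5) → (-17/10, 31/5); (-27/50, -172/25) → (27/50, -86/25); (48/25, 56/25) → (-48/25, 28/25)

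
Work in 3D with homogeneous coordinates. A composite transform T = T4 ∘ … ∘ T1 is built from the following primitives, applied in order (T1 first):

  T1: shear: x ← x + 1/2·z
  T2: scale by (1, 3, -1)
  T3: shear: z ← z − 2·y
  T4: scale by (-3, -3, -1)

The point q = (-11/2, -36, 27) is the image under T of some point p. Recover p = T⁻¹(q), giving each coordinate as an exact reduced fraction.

T1 = [1 0 1/2 0; 0 1 0 0; 0 0 1 0; 0 0 0 1]
T2·T1 = [1 0 1/2 0; 0 3 0 0; 0 0 -1 0; 0 0 0 1]
T3·…·T1 = [1 0 1/2 0; 0 3 0 0; 0 -6 -1 0; 0 0 0 1]
T4·…·T1 = [-3 0 -3/2 0; 0 -9 0 0; 0 6 1 0; 0 0 0 1]
det M = 27; M⁻¹ = [-1/3 -1/3 -1/2 0; 0 -1/9 0 0; 0 2/3 1 0; 0 0 0 1]
M⁻¹ · (-11/2, -36, 27)ᵀ = (1/3, 4, 3)ᵀ

p = (1/3, 4, 3)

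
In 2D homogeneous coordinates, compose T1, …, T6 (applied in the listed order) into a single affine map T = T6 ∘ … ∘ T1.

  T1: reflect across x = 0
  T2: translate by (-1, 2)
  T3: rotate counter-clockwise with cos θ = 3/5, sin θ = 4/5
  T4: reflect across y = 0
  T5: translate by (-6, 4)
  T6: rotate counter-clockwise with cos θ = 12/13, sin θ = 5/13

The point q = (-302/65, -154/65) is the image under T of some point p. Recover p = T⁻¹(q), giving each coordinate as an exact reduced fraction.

p = (-5, 0)

T1 = [-1 0 0; 0 1 0; 0 0 1]
T2·T1 = [-1 0 -1; 0 1 2; 0 0 1]
T3·…·T1 = [-3/5 -4/5 -11/5; -4/5 3/5 2/5; 0 0 1]
T4·…·T1 = [-3/5 -4/5 -11/5; 4/5 -3/5 -2/5; 0 0 1]
T5·…·T1 = [-3/5 -4/5 -41/5; 4/5 -3/5 18/5; 0 0 1]
T6·…·T1 = [-56/65 -33/65 -582/65; 33/65 -56/65 11/65; 0 0 1]
det M = 1; M⁻¹ = [-56/65 33/65 -39/5; -33/65 -56/65 -22/5; 0 0 1]
M⁻¹ · (-302/65, -154/65)ᵀ = (-5, 0)ᵀ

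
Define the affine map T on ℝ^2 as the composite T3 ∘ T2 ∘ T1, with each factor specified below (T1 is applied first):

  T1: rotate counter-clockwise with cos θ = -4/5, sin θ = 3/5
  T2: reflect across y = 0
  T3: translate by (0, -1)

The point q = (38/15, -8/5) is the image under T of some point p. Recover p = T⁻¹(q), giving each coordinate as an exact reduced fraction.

p = (-5/3, -2)

T1 = [-4/5 -3/5 0; 3/5 -4/5 0; 0 0 1]
T2·T1 = [-4/5 -3/5 0; -3/5 4/5 0; 0 0 1]
T3·…·T1 = [-4/5 -3/5 0; -3/5 4/5 -1; 0 0 1]
det M = -1; M⁻¹ = [-4/5 -3/5 -3/5; -3/5 4/5 4/5; 0 0 1]
M⁻¹ · (38/15, -8/5)ᵀ = (-5/3, -2)ᵀ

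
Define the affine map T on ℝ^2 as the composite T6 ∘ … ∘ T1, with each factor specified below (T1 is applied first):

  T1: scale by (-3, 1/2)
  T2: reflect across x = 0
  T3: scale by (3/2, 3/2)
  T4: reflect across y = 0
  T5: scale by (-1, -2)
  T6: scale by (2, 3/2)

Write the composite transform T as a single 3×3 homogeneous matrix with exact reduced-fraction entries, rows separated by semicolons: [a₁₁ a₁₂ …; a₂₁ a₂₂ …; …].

T = [-9 0 0; 0 9/4 0; 0 0 1]

T1 = [-3 0 0; 0 1/2 0; 0 0 1]
T2·T1 = [3 0 0; 0 1/2 0; 0 0 1]
T3·…·T1 = [9/2 0 0; 0 3/4 0; 0 0 1]
T4·…·T1 = [9/2 0 0; 0 -3/4 0; 0 0 1]
T5·…·T1 = [-9/2 0 0; 0 3/2 0; 0 0 1]
T6·…·T1 = [-9 0 0; 0 9/4 0; 0 0 1]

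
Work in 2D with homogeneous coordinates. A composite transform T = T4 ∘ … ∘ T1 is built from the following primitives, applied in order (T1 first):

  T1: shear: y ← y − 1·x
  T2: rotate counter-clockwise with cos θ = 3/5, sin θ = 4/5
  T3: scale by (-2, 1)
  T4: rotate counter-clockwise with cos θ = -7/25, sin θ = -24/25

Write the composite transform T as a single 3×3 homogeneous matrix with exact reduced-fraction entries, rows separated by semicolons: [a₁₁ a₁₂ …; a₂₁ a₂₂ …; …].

T = [122/125 16/125 0; 329/125 -213/125 0; 0 0 1]

T1 = [1 0 0; -1 1 0; 0 0 1]
T2·T1 = [7/5 -4/5 0; 1/5 3/5 0; 0 0 1]
T3·…·T1 = [-14/5 8/5 0; 1/5 3/5 0; 0 0 1]
T4·…·T1 = [122/125 16/125 0; 329/125 -213/125 0; 0 0 1]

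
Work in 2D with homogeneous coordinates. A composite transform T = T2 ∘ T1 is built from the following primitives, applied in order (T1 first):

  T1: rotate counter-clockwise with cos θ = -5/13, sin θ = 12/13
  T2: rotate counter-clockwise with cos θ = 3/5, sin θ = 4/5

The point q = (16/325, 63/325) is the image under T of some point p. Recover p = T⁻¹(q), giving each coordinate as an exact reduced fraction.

p = (0, -1/5)

T1 = [-5/13 -12/13 0; 12/13 -5/13 0; 0 0 1]
T2·T1 = [-63/65 -16/65 0; 16/65 -63/65 0; 0 0 1]
det M = 1; M⁻¹ = [-63/65 16/65 0; -16/65 -63/65 0; 0 0 1]
M⁻¹ · (16/325, 63/325)ᵀ = (0, -1/5)ᵀ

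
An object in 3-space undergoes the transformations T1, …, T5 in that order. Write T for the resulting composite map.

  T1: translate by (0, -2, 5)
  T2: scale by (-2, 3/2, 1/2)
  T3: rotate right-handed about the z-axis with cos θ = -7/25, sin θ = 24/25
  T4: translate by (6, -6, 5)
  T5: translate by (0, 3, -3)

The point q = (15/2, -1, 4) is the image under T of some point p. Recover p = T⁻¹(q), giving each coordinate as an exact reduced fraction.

T1 = [1 0 0 0; 0 1 0 -2; 0 0 1 5; 0 0 0 1]
T2·T1 = [-2 0 0 0; 0 3/2 0 -3; 0 0 1/2 5/2; 0 0 0 1]
T3·…·T1 = [14/25 -36/25 0 72/25; -48/25 -21/50 0 21/25; 0 0 1/2 5/2; 0 0 0 1]
T4·…·T1 = [14/25 -36/25 0 222/25; -48/25 -21/50 0 -129/25; 0 0 1/2 15/2; 0 0 0 1]
T5·…·T1 = [14/25 -36/25 0 222/25; -48/25 -21/50 0 -54/25; 0 0 1/2 9/2; 0 0 0 1]
det M = -3/2; M⁻¹ = [7/50 -12/25 0 -57/25; -16/25 -14/75 0 132/25; 0 0 2 -9; 0 0 0 1]
M⁻¹ · (15/2, -1, 4)ᵀ = (-3/4, 2/3, -1)ᵀ

p = (-3/4, 2/3, -1)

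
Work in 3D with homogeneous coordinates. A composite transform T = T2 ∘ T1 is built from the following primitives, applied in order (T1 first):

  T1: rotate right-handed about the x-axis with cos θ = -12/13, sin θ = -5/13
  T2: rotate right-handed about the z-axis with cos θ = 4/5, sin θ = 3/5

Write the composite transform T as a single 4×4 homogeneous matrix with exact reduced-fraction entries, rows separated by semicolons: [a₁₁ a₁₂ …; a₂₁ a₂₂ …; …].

T = [4/5 36/65 -3/13 0; 3/5 -48/65 4/13 0; 0 -5/13 -12/13 0; 0 0 0 1]

T1 = [1 0 0 0; 0 -12/13 5/13 0; 0 -5/13 -12/13 0; 0 0 0 1]
T2·T1 = [4/5 36/65 -3/13 0; 3/5 -48/65 4/13 0; 0 -5/13 -12/13 0; 0 0 0 1]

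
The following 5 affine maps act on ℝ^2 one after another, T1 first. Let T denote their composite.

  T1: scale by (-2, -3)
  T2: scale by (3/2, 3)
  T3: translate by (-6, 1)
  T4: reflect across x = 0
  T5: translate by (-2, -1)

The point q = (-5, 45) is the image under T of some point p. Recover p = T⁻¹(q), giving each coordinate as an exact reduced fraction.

T1 = [-2 0 0; 0 -3 0; 0 0 1]
T2·T1 = [-3 0 0; 0 -9 0; 0 0 1]
T3·…·T1 = [-3 0 -6; 0 -9 1; 0 0 1]
T4·…·T1 = [3 0 6; 0 -9 1; 0 0 1]
T5·…·T1 = [3 0 4; 0 -9 0; 0 0 1]
det M = -27; M⁻¹ = [1/3 0 -4/3; 0 -1/9 0; 0 0 1]
M⁻¹ · (-5, 45)ᵀ = (-3, -5)ᵀ

p = (-3, -5)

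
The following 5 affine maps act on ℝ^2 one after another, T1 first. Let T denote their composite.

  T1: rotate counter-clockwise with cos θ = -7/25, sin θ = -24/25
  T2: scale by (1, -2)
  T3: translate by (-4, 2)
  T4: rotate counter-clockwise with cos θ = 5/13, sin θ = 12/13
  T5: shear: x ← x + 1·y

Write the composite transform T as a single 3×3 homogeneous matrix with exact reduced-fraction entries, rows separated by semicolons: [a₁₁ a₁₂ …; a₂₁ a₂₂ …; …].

T = [-7/5 62/65 -82/13; 12/25 358/325 -38/13; 0 0 1]

T1 = [-7/25 24/25 0; -24/25 -7/25 0; 0 0 1]
T2·T1 = [-7/25 24/25 0; 48/25 14/25 0; 0 0 1]
T3·…·T1 = [-7/25 24/25 -4; 48/25 14/25 2; 0 0 1]
T4·…·T1 = [-47/25 -48/325 -44/13; 12/25 358/325 -38/13; 0 0 1]
T5·…·T1 = [-7/5 62/65 -82/13; 12/25 358/325 -38/13; 0 0 1]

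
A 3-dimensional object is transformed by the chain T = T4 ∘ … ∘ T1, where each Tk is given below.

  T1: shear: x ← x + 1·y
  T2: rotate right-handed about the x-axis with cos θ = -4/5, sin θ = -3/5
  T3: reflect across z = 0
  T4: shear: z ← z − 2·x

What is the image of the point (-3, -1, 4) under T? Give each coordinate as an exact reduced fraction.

T(p) = (-4, 16/5, 53/5)

T1 shear: x ← x + 1·y: (-3, -1, 4) → (-4, -1, 4)
T2 rotate right-handed about the x-axis with cos θ = -4/5, sin θ = -3/5: (-4, -1, 4) → (-4, 16/5, -13/5)
T3 reflect across z = 0: (-4, 16/5, -13/5) → (-4, 16/5, 13/5)
T4 shear: z ← z − 2·x: (-4, 16/5, 13/5) → (-4, 16/5, 53/5)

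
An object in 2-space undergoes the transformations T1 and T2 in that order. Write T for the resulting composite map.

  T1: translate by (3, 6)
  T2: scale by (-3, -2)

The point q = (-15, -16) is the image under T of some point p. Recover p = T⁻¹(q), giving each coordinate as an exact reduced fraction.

T1 = [1 0 3; 0 1 6; 0 0 1]
T2·T1 = [-3 0 -9; 0 -2 -12; 0 0 1]
det M = 6; M⁻¹ = [-1/3 0 -3; 0 -1/2 -6; 0 0 1]
M⁻¹ · (-15, -16)ᵀ = (2, 2)ᵀ

p = (2, 2)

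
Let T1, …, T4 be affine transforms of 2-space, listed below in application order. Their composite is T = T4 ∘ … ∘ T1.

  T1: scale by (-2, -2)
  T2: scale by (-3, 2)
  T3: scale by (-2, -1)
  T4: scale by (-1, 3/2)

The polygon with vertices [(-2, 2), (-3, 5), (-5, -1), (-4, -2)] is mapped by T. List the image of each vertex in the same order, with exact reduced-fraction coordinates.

image vertices: (-24, 12), (-36, 30), (-60, -6), (-48, -12)

T1 scale by (-2, -2): (-2, 2) → (4, -4); (-3, 5) → (6, -10); (-5, -1) → (10, 2); (-4, -2) → (8, 4)
T2 scale by (-3, 2): (4, -4) → (-12, -8); (6, -10) → (-18, -20); (10, 2) → (-30, 4); (8, 4) → (-24, 8)
T3 scale by (-2, -1): (-12, -8) → (24, 8); (-18, -20) → (36, 20); (-30, 4) → (60, -4); (-24, 8) → (48, -8)
T4 scale by (-1, 3/2): (24, 8) → (-24, 12); (36, 20) → (-36, 30); (60, -4) → (-60, -6); (48, -8) → (-48, -12)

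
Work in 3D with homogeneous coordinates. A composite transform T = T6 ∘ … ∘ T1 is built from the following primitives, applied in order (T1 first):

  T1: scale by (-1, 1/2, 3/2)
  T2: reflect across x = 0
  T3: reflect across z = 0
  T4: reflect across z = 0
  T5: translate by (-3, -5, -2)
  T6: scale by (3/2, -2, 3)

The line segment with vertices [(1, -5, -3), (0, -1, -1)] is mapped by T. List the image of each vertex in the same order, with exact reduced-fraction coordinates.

T1 scale by (-1, 1/2, 3/2): (1, -5, -3) → (-1, -5/2, -9/2); (0, -1, -1) → (0, -1/2, -3/2)
T2 reflect across x = 0: (-1, -5/2, -9/2) → (1, -5/2, -9/2); (0, -1/2, -3/2) → (0, -1/2, -3/2)
T3 reflect across z = 0: (1, -5/2, -9/2) → (1, -5/2, 9/2); (0, -1/2, -3/2) → (0, -1/2, 3/2)
T4 reflect across z = 0: (1, -5/2, 9/2) → (1, -5/2, -9/2); (0, -1/2, 3/2) → (0, -1/2, -3/2)
T5 translate by (-3, -5, -2): (1, -5/2, -9/2) → (-2, -15/2, -13/2); (0, -1/2, -3/2) → (-3, -11/2, -7/2)
T6 scale by (3/2, -2, 3): (-2, -15/2, -13/2) → (-3, 15, -39/2); (-3, -11/2, -7/2) → (-9/2, 11, -21/2)

image vertices: (-3, 15, -39/2), (-9/2, 11, -21/2)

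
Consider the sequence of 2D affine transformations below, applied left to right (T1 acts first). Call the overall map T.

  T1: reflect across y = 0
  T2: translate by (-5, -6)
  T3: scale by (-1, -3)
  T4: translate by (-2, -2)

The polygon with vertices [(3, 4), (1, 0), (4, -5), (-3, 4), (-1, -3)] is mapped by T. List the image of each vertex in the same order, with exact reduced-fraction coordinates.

image vertices: (0, 28), (2, 16), (-1, 1), (6, 28), (4, 7)

T1 reflect across y = 0: (3, 4) → (3, -4); (1, 0) → (1, 0); (4, -5) → (4, 5); (-3, 4) → (-3, -4); (-1, -3) → (-1, 3)
T2 translate by (-5, -6): (3, -4) → (-2, -10); (1, 0) → (-4, -6); (4, 5) → (-1, -1); (-3, -4) → (-8, -10); (-1, 3) → (-6, -3)
T3 scale by (-1, -3): (-2, -10) → (2, 30); (-4, -6) → (4, 18); (-1, -1) → (1, 3); (-8, -10) → (8, 30); (-6, -3) → (6, 9)
T4 translate by (-2, -2): (2, 30) → (0, 28); (4, 18) → (2, 16); (1, 3) → (-1, 1); (8, 30) → (6, 28); (6, 9) → (4, 7)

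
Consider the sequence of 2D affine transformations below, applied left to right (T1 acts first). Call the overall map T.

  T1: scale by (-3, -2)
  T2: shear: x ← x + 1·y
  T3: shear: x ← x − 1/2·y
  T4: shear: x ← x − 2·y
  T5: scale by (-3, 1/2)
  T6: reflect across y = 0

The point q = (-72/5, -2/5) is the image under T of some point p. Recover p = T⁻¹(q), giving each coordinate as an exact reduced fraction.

p = (-2, -2/5)

T1 = [-3 0 0; 0 -2 0; 0 0 1]
T2·T1 = [-3 -2 0; 0 -2 0; 0 0 1]
T3·…·T1 = [-3 -1 0; 0 -2 0; 0 0 1]
T4·…·T1 = [-3 3 0; 0 -2 0; 0 0 1]
T5·…·T1 = [9 -9 0; 0 -1 0; 0 0 1]
T6·…·T1 = [9 -9 0; 0 1 0; 0 0 1]
det M = 9; M⁻¹ = [1/9 1 0; 0 1 0; 0 0 1]
M⁻¹ · (-72/5, -2/5)ᵀ = (-2, -2/5)ᵀ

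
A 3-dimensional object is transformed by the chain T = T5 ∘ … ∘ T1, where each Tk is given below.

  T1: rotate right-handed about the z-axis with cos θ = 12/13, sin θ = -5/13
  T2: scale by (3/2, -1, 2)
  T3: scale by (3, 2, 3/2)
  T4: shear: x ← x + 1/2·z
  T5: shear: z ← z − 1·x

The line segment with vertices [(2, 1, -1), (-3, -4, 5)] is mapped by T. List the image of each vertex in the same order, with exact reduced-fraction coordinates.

image vertices: (111/13, -4/13, -150/13), (-309/26, 66/13, 699/26)

T1 rotate right-handed about the z-axis with cos θ = 12/13, sin θ = -5/13: (2, 1, -1) → (29/13, 2/13, -1); (-3, -4, 5) → (-56/13, -33/13, 5)
T2 scale by (3/2, -1, 2): (29/13, 2/13, -1) → (87/26, -2/13, -2); (-56/13, -33/13, 5) → (-84/13, 33/13, 10)
T3 scale by (3, 2, 3/2): (87/26, -2/13, -2) → (261/26, -4/13, -3); (-84/13, 33/13, 10) → (-252/13, 66/13, 15)
T4 shear: x ← x + 1/2·z: (261/26, -4/13, -3) → (111/13, -4/13, -3); (-252/13, 66/13, 15) → (-309/26, 66/13, 15)
T5 shear: z ← z − 1·x: (111/13, -4/13, -3) → (111/13, -4/13, -150/13); (-309/26, 66/13, 15) → (-309/26, 66/13, 699/26)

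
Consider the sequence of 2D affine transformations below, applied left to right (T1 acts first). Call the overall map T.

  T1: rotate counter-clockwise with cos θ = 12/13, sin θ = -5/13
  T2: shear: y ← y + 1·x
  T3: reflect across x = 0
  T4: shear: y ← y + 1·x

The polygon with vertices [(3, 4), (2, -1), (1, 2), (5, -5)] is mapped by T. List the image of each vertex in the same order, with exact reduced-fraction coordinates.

T1 rotate counter-clockwise with cos θ = 12/13, sin θ = -5/13: (3, 4) → (56/13, 33/13); (2, -1) → (19/13, -22/13); (1, 2) → (22/13, 19/13); (5, -5) → (35/13, -85/13)
T2 shear: y ← y + 1·x: (56/13, 33/13) → (56/13, 89/13); (19/13, -22/13) → (19/13, -3/13); (22/13, 19/13) → (22/13, 41/13); (35/13, -85/13) → (35/13, -50/13)
T3 reflect across x = 0: (56/13, 89/13) → (-56/13, 89/13); (19/13, -3/13) → (-19/13, -3/13); (22/13, 41/13) → (-22/13, 41/13); (35/13, -50/13) → (-35/13, -50/13)
T4 shear: y ← y + 1·x: (-56/13, 89/13) → (-56/13, 33/13); (-19/13, -3/13) → (-19/13, -22/13); (-22/13, 41/13) → (-22/13, 19/13); (-35/13, -50/13) → (-35/13, -85/13)

image vertices: (-56/13, 33/13), (-19/13, -22/13), (-22/13, 19/13), (-35/13, -85/13)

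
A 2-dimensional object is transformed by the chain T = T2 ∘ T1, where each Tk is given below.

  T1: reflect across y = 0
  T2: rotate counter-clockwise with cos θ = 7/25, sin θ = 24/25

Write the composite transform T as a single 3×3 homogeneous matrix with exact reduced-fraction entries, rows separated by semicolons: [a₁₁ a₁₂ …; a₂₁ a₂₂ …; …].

T = [7/25 24/25 0; 24/25 -7/25 0; 0 0 1]

T1 = [1 0 0; 0 -1 0; 0 0 1]
T2·T1 = [7/25 24/25 0; 24/25 -7/25 0; 0 0 1]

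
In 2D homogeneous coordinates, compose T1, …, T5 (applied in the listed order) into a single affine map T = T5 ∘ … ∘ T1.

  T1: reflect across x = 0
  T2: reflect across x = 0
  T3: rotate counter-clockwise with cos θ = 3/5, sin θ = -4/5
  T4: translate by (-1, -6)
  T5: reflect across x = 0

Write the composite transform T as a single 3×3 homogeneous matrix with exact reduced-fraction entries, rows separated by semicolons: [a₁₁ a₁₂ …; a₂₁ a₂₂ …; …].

T = [-3/5 -4/5 1; -4/5 3/5 -6; 0 0 1]

T1 = [-1 0 0; 0 1 0; 0 0 1]
T2·T1 = [1 0 0; 0 1 0; 0 0 1]
T3·…·T1 = [3/5 4/5 0; -4/5 3/5 0; 0 0 1]
T4·…·T1 = [3/5 4/5 -1; -4/5 3/5 -6; 0 0 1]
T5·…·T1 = [-3/5 -4/5 1; -4/5 3/5 -6; 0 0 1]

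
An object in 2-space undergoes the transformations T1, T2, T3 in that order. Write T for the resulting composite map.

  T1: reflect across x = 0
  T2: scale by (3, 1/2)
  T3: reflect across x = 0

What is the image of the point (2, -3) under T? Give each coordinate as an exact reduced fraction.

T1 reflect across x = 0: (2, -3) → (-2, -3)
T2 scale by (3, 1/2): (-2, -3) → (-6, -3/2)
T3 reflect across x = 0: (-6, -3/2) → (6, -3/2)

T(p) = (6, -3/2)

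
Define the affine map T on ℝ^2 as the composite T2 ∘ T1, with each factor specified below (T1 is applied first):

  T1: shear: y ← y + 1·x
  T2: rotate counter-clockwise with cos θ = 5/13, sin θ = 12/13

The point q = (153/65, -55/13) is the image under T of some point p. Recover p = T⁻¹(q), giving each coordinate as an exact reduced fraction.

p = (-3, -4/5)

T1 = [1 0 0; 1 1 0; 0 0 1]
T2·T1 = [-7/13 -12/13 0; 17/13 5/13 0; 0 0 1]
det M = 1; M⁻¹ = [5/13 12/13 0; -17/13 -7/13 0; 0 0 1]
M⁻¹ · (153/65, -55/13)ᵀ = (-3, -4/5)ᵀ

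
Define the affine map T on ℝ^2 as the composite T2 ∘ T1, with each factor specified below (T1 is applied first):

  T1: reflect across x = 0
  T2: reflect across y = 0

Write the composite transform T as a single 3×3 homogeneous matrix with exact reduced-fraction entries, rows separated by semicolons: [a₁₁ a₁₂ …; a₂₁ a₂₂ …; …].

T = [-1 0 0; 0 -1 0; 0 0 1]

T1 = [-1 0 0; 0 1 0; 0 0 1]
T2·T1 = [-1 0 0; 0 -1 0; 0 0 1]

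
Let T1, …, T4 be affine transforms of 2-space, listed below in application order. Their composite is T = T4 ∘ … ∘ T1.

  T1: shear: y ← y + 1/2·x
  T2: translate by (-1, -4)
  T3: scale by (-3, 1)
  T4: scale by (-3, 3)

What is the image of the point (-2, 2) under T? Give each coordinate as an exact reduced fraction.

T(p) = (-27, -9)

T1 shear: y ← y + 1/2·x: (-2, 2) → (-2, 1)
T2 translate by (-1, -4): (-2, 1) → (-3, -3)
T3 scale by (-3, 1): (-3, -3) → (9, -3)
T4 scale by (-3, 3): (9, -3) → (-27, -9)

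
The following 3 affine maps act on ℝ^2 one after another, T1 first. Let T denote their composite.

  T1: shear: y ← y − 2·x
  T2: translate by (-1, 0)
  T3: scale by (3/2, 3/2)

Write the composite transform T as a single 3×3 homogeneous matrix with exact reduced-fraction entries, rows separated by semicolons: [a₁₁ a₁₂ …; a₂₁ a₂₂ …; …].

T1 = [1 0 0; -2 1 0; 0 0 1]
T2·T1 = [1 0 -1; -2 1 0; 0 0 1]
T3·…·T1 = [3/2 0 -3/2; -3 3/2 0; 0 0 1]

T = [3/2 0 -3/2; -3 3/2 0; 0 0 1]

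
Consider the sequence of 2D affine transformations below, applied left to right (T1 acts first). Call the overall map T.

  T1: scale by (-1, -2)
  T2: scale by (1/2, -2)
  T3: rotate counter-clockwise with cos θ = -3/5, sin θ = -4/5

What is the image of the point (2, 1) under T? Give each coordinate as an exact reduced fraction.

T(p) = (19/5, -8/5)

T1 scale by (-1, -2): (2, 1) → (-2, -2)
T2 scale by (1/2, -2): (-2, -2) → (-1, 4)
T3 rotate counter-clockwise with cos θ = -3/5, sin θ = -4/5: (-1, 4) → (19/5, -8/5)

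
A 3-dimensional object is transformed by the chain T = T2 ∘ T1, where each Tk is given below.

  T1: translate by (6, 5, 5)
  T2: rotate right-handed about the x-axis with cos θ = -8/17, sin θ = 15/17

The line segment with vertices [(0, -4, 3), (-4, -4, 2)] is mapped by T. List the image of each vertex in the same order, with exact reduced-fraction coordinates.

T1 translate by (6, 5, 5): (0, -4, 3) → (6, 1, 8); (-4, -4, 2) → (2, 1, 7)
T2 rotate right-handed about the x-axis with cos θ = -8/17, sin θ = 15/17: (6, 1, 8) → (6, -128/17, -49/17); (2, 1, 7) → (2, -113/17, -41/17)

image vertices: (6, -128/17, -49/17), (2, -113/17, -41/17)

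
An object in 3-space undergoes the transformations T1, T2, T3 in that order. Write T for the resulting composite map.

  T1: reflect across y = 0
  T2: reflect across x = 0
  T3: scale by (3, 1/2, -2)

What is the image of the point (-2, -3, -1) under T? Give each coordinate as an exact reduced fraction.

T1 reflect across y = 0: (-2, -3, -1) → (-2, 3, -1)
T2 reflect across x = 0: (-2, 3, -1) → (2, 3, -1)
T3 scale by (3, 1/2, -2): (2, 3, -1) → (6, 3/2, 2)

T(p) = (6, 3/2, 2)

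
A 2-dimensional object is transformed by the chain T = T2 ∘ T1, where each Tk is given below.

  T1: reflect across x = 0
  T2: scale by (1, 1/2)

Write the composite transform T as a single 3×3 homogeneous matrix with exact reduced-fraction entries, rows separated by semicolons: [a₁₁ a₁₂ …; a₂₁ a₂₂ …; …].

T1 = [-1 0 0; 0 1 0; 0 0 1]
T2·T1 = [-1 0 0; 0 1/2 0; 0 0 1]

T = [-1 0 0; 0 1/2 0; 0 0 1]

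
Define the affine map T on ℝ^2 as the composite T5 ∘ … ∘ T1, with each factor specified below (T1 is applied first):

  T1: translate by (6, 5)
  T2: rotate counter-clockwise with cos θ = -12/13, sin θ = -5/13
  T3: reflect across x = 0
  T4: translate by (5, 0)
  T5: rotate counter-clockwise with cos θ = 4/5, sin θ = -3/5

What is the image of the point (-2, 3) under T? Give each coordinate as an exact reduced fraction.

T1 translate by (6, 5): (-2, 3) → (4, 8)
T2 rotate counter-clockwise with cos θ = -12/13, sin θ = -5/13: (4, 8) → (-8/13, -116/13)
T3 reflect across x = 0: (-8/13, -116/13) → (8/13, -116/13)
T4 translate by (5, 0): (8/13, -116/13) → (73/13, -116/13)
T5 rotate counter-clockwise with cos θ = 4/5, sin θ = -3/5: (73/13, -116/13) → (-56/65, -683/65)

T(p) = (-56/65, -683/65)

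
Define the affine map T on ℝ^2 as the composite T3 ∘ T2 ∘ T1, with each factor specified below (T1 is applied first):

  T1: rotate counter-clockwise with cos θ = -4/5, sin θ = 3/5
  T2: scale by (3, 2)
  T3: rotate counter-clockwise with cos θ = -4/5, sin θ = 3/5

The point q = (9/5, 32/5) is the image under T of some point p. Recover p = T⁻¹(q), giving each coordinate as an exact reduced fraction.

p = (-5/2, 2)

T1 = [-4/5 -3/5 0; 3/5 -4/5 0; 0 0 1]
T2·T1 = [-12/5 -9/5 0; 6/5 -8/5 0; 0 0 1]
T3·…·T1 = [6/5 12/5 0; -12/5 1/5 0; 0 0 1]
det M = 6; M⁻¹ = [1/30 -2/5 0; 2/5 1/5 0; 0 0 1]
M⁻¹ · (9/5, 32/5)ᵀ = (-5/2, 2)ᵀ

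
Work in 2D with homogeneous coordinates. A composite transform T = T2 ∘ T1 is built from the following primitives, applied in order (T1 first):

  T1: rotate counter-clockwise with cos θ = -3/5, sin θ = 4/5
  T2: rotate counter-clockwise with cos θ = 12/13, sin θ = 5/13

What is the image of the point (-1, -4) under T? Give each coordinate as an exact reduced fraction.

T(p) = (188/65, 191/65)

T1 rotate counter-clockwise with cos θ = -3/5, sin θ = 4/5: (-1, -4) → (19/5, 8/5)
T2 rotate counter-clockwise with cos θ = 12/13, sin θ = 5/13: (19/5, 8/5) → (188/65, 191/65)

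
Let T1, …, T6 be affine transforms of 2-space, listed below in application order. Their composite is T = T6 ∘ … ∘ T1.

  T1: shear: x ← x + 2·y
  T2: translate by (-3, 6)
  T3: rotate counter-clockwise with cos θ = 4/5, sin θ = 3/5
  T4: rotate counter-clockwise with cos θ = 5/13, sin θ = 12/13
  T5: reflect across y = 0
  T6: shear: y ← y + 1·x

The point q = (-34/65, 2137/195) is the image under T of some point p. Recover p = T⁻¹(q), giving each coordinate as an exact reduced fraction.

p = (-8/3, -8/3)

T1 = [1 2 0; 0 1 0; 0 0 1]
T2·T1 = [1 2 -3; 0 1 6; 0 0 1]
T3·…·T1 = [4/5 1 -6; 3/5 2 3; 0 0 1]
T4·…·T1 = [-16/65 -19/13 -66/13; 63/65 22/13 -57/13; 0 0 1]
T5·…·T1 = [-16/65 -19/13 -66/13; -63/65 -22/13 57/13; 0 0 1]
T6·…·T1 = [-16/65 -19/13 -66/13; -79/65 -41/13 -9/13; 0 0 1]
det M = -1; M⁻¹ = [41/13 -19/13 15; -79/65 16/65 -6; 0 0 1]
M⁻¹ · (-34/65, 2137/195)ᵀ = (-8/3, -8/3)ᵀ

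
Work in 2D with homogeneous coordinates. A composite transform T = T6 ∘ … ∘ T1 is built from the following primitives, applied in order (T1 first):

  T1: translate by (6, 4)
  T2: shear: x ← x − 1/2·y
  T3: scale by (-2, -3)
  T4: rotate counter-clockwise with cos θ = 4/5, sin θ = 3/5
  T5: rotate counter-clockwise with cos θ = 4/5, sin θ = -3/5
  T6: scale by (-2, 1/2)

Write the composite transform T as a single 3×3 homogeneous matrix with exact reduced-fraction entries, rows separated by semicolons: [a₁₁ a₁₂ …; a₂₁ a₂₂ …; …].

T1 = [1 0 6; 0 1 4; 0 0 1]
T2·T1 = [1 -1/2 4; 0 1 4; 0 0 1]
T3·…·T1 = [-2 1 -8; 0 -3 -12; 0 0 1]
T4·…·T1 = [-8/5 13/5 4/5; -6/5 -9/5 -72/5; 0 0 1]
T5·…·T1 = [-2 1 -8; 0 -3 -12; 0 0 1]
T6·…·T1 = [4 -2 16; 0 -3/2 -6; 0 0 1]

T = [4 -2 16; 0 -3/2 -6; 0 0 1]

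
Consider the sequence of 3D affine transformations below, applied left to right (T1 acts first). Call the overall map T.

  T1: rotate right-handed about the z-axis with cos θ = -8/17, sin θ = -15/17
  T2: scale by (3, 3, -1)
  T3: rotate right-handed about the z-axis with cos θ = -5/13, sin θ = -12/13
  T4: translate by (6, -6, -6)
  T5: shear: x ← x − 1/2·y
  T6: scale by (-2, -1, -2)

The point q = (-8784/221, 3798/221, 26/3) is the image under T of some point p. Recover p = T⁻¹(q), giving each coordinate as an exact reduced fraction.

p = (-4, 1, -5/3)

T1 = [-8/17 15/17 0 0; -15/17 -8/17 0 0; 0 0 1 0; 0 0 0 1]
T2·T1 = [-24/17 45/17 0 0; -45/17 -24/17 0 0; 0 0 -1 0; 0 0 0 1]
T3·…·T1 = [-420/221 -513/221 0 0; 513/221 -420/221 0 0; 0 0 -1 0; 0 0 0 1]
T4·…·T1 = [-420/221 -513/221 0 6; 513/221 -420/221 0 -6; 0 0 -1 -6; 0 0 0 1]
T5·…·T1 = [-1353/442 -303/221 0 9; 513/221 -420/221 0 -6; 0 0 -1 -6; 0 0 0 1]
T6·…·T1 = [1353/221 606/221 0 -18; -513/221 420/221 0 6; 0 0 2 12; 0 0 0 1]
det M = 36; M⁻¹ = [70/663 -101/663 0 622/221; 57/442 451/1326 0 62/221; 0 0 1/2 -6; 0 0 0 1]
M⁻¹ · (-8784/221, 3798/221, 26/3)ᵀ = (-4, 1, -5/3)ᵀ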